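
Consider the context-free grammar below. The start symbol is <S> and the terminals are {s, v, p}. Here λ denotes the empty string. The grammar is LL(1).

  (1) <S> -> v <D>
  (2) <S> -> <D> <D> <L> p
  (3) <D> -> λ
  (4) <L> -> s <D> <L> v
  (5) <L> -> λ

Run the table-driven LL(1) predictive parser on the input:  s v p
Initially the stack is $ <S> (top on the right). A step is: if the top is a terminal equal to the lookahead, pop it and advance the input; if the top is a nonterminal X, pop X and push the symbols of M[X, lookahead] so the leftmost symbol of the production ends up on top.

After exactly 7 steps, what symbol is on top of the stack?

v

step 1: stack=$ <S>  input=s v p $  — expand <S> -> <D> <D> <L> p
step 2: stack=$ p <L> <D> <D>  input=s v p $  — expand <D> -> λ
step 3: stack=$ p <L> <D>  input=s v p $  — expand <D> -> λ
step 4: stack=$ p <L>  input=s v p $  — expand <L> -> s <D> <L> v
step 5: stack=$ p v <L> <D> s  input=s v p $  — match s
step 6: stack=$ p v <L> <D>  input=v p $  — expand <D> -> λ
step 7: stack=$ p v <L>  input=v p $  — expand <L> -> λ
Stack after step 7: $ p v (top = v).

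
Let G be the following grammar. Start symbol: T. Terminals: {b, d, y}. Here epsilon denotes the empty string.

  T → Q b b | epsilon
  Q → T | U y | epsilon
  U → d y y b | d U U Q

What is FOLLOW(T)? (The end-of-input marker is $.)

{$, b, d, y}

FIRST(U): from U→d y y b we get {d}; from U→d U U Q we get {d}. So FIRST(U) = {d}.
FIRST(T): from T→Q b b we get {b, d}; from T→epsilon we get {epsilon}. So FIRST(T) = {epsilon, b, d}.
FIRST(Q): from Q→T we get {epsilon, b, d}; from Q→U y we get {d}; from Q→epsilon we get {epsilon}. So FIRST(Q) = {epsilon, b, d}.
FOLLOW(T) includes $ since T is the start symbol.
FOLLOW(U): in Q→U y, U is followed by y with FIRST {y}; in U→d U U Q (occurrence 1), U is followed by U Q with FIRST {d}; in U→d U U Q (occurrence 2), U is followed by Q with FIRST {epsilon, b, d}; in U→d U U Q (occurrence 2), the suffix after U is nullable (adds nothing new). Thus FOLLOW(U) = {b, d, y}.
FOLLOW(Q): in T→Q b b, Q is followed by b b with FIRST {b}; in U→d U U Q, the suffix after Q is empty, so FOLLOW(Q) ⊇ FOLLOW(U) = {b, d, y}. Thus FOLLOW(Q) = {b, d, y}.
FOLLOW(T): in Q→T, the suffix after T is empty, so FOLLOW(T) ⊇ FOLLOW(Q) = {b, d, y}. Thus FOLLOW(T) = {$, b, d, y}.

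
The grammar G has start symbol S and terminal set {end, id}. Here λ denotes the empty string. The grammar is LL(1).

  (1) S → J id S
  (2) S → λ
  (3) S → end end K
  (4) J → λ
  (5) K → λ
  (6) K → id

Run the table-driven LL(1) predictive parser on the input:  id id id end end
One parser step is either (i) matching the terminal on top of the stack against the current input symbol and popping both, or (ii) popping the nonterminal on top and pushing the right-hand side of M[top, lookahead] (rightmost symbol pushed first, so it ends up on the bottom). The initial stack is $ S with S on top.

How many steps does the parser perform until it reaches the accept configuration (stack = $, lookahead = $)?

      Stack        Input               Action
   1  $ S          id id id end end $  expand S → J id S
   2  $ S id J     id id id end end $  expand J → λ
   3  $ S id       id id id end end $  match id
   4  $ S          id id end end $     expand S → J id S
   5  $ S id J     id id end end $     expand J → λ
   6  $ S id       id id end end $     match id
   7  $ S          id end end $        expand S → J id S
   8  $ S id J     id end end $        expand J → λ
   9  $ S id       id end end $        match id
  10  $ S          end end $           expand S → end end K
  11  $ K end end  end end $           match end
  12  $ K end      end $               match end
  13  $ K          $                   expand K → λ
Accept reached after 13 steps.

13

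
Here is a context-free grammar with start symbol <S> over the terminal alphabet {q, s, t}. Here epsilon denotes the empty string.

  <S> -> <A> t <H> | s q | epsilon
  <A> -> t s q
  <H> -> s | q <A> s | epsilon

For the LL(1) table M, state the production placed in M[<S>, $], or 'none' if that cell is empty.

FIRST(<A>) = {t}
FIRST(<H>) = {epsilon, q, s}
FIRST(<S>) = {epsilon, s, t}  (via <A> t <H>)
FOLLOW(<S>) includes $ since <S> is the start symbol.
FOLLOW(<S>): <S> appears on no right-hand side. Thus FOLLOW(<S>) = {$}.
For <S> -> <A> t <H>: FIRST(<A> t <H>) = {t}, so it goes in M[<S>, t] for t ∈ {t}.
For <S> -> s q: FIRST(s q) = {s}, so it goes in M[<S>, t] for t ∈ {s}.
For <S> -> epsilon: FIRST(epsilon) = {epsilon}, so it goes in M[<S>, t] for t ∈ {}; since epsilon ∈ FIRST, also for every t ∈ FOLLOW(<S>) = {$}.

<S> -> epsilon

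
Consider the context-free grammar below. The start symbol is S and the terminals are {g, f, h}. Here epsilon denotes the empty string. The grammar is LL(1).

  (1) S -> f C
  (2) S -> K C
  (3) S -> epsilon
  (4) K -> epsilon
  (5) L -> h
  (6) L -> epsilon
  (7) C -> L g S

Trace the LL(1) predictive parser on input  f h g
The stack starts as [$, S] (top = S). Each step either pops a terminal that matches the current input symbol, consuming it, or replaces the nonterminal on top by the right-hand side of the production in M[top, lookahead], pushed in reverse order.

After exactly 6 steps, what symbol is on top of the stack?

step 1: stack=$ S  input=f h g $  — expand S -> f C
step 2: stack=$ C f  input=f h g $  — match f
step 3: stack=$ C  input=h g $  — expand C -> L g S
step 4: stack=$ S g L  input=h g $  — expand L -> h
step 5: stack=$ S g h  input=h g $  — match h
step 6: stack=$ S g  input=g $  — match g
Stack after step 6: $ S (top = S).

S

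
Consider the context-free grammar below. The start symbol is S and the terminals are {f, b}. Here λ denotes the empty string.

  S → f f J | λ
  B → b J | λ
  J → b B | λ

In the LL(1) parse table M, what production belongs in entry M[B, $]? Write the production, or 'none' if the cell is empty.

FIRST(S): from S→f f J we get {f}; from S→λ we get {λ}. So FIRST(S) = {λ, f}.
FIRST(B): from B→b J we get {b}; from B→λ we get {λ}. So FIRST(B) = {λ, b}.
FIRST(J): from J→b B we get {b}; from J→λ we get {λ}. So FIRST(J) = {λ, b}.
FOLLOW(S) includes $ since S is the start symbol.
FOLLOW(B): in J→b B, the suffix after B is empty, so FOLLOW(B) ⊇ FOLLOW(J) = {$}. Thus FOLLOW(B) = {$}.
FOLLOW(J): in S→f f J, the suffix after J is empty, so FOLLOW(J) ⊇ FOLLOW(S) = {$}; in B→b J, the suffix after J is empty, so FOLLOW(J) ⊇ FOLLOW(B) = {$}. Thus FOLLOW(J) = {$}.
For B → b J: FIRST(b J) = {b}, so it goes in M[B, t] for t ∈ {b}.
For B → λ: FIRST(λ) = {λ}, so it goes in M[B, t] for t ∈ {}; since λ ∈ FIRST, also for every t ∈ FOLLOW(B) = {$}.

B → λ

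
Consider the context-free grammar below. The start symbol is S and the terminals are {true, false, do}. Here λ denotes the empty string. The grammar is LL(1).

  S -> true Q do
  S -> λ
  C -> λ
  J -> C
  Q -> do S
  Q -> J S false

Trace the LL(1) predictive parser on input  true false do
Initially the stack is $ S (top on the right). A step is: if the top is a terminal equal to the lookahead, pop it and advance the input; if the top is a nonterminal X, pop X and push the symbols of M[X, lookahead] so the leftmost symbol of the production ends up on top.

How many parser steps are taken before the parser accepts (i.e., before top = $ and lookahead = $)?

8

step 1: stack=$ S  input=true false do $  — expand S -> true Q do
step 2: stack=$ do Q true  input=true false do $  — match true
step 3: stack=$ do Q  input=false do $  — expand Q -> J S false
step 4: stack=$ do false S J  input=false do $  — expand J -> C
step 5: stack=$ do false S C  input=false do $  — expand C -> λ
step 6: stack=$ do false S  input=false do $  — expand S -> λ
step 7: stack=$ do false  input=false do $  — match false
step 8: stack=$ do  input=do $  — match do
Accept reached after 8 steps.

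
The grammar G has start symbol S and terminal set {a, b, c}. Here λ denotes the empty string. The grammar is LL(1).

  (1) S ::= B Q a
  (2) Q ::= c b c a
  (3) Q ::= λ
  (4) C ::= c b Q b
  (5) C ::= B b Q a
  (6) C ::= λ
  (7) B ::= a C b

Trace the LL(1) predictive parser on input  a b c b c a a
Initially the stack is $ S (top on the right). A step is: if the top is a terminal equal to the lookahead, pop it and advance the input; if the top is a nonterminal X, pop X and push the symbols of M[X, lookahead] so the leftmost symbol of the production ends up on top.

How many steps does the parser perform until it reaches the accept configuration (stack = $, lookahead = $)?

11

      Stack        Input            Action
   1  $ S          a b c b c a a $  expand S ::= B Q a
   2  $ a Q B      a b c b c a a $  expand B ::= a C b
   3  $ a Q b C a  a b c b c a a $  match a
   4  $ a Q b C    b c b c a a $    expand C ::= λ
   5  $ a Q b      b c b c a a $    match b
   6  $ a Q        c b c a a $      expand Q ::= c b c a
   7  $ a a c b c  c b c a a $      match c
   8  $ a a c b    b c a a $        match b
   9  $ a a c      c a a $          match c
  10  $ a a        a a $            match a
  11  $ a          a $              match a
Accept reached after 11 steps.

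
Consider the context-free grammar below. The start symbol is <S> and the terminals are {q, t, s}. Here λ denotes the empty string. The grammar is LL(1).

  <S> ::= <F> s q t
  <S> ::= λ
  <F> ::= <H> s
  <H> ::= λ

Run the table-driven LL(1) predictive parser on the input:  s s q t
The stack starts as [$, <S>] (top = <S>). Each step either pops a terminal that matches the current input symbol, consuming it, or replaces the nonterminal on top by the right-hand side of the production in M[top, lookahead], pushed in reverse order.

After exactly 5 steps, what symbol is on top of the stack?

q

     Stack          Input      Action
  1  $ <S>          s s q t $  expand <S> ::= <F> s q t
  2  $ t q s <F>    s s q t $  expand <F> ::= <H> s
  3  $ t q s s <H>  s s q t $  expand <H> ::= λ
  4  $ t q s s      s s q t $  match s
  5  $ t q s        s q t $    match s
Stack after step 5: $ t q (top = q).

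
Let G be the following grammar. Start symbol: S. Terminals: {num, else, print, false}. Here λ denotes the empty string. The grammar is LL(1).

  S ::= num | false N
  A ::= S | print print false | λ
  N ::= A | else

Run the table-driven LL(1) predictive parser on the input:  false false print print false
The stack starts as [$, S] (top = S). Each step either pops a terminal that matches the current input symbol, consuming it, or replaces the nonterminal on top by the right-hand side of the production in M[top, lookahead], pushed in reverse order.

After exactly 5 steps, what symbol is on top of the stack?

     Stack      Input                            Action
  1  $ S        false false print print false $  expand S ::= false N
  2  $ N false  false false print print false $  match false
  3  $ N        false print print false $        expand N ::= A
  4  $ A        false print print false $        expand A ::= S
  5  $ S        false print print false $        expand S ::= false N
Stack after step 5: $ N false (top = false).

false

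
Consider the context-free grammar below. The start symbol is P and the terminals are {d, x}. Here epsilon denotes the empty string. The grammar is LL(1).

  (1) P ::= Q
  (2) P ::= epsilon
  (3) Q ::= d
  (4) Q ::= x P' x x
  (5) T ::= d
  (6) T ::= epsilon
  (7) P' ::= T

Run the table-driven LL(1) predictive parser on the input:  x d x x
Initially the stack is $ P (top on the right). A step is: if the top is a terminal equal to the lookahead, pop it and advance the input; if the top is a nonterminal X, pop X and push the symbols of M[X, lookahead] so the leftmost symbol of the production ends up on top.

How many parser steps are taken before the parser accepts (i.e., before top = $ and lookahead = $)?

     Stack       Input      Action
  1  $ P         x d x x $  expand P ::= Q
  2  $ Q         x d x x $  expand Q ::= x P' x x
  3  $ x x P' x  x d x x $  match x
  4  $ x x P'    d x x $    expand P' ::= T
  5  $ x x T     d x x $    expand T ::= d
  6  $ x x d     d x x $    match d
  7  $ x x       x x $      match x
  8  $ x         x $        match x
Accept reached after 8 steps.

8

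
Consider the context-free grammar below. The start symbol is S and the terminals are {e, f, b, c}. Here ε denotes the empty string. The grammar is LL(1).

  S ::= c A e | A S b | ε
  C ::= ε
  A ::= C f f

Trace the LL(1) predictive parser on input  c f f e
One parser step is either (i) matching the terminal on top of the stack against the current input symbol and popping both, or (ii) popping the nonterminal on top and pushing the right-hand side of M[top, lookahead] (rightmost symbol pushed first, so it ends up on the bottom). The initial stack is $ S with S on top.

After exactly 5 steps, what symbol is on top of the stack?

     Stack      Input      Action
  1  $ S        c f f e $  expand S ::= c A e
  2  $ e A c    c f f e $  match c
  3  $ e A      f f e $    expand A ::= C f f
  4  $ e f f C  f f e $    expand C ::= ε
  5  $ e f f    f f e $    match f
Stack after step 5: $ e f (top = f).

f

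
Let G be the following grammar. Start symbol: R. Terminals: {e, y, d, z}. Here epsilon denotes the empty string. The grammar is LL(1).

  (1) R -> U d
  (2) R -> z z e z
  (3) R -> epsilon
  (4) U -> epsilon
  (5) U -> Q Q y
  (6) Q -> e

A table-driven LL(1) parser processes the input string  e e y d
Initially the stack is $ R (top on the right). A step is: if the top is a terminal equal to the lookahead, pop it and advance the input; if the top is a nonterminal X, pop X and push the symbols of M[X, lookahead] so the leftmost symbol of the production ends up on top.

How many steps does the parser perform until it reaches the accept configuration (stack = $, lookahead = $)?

step 1: stack=$ R  input=e e y d $  — expand R -> U d
step 2: stack=$ d U  input=e e y d $  — expand U -> Q Q y
step 3: stack=$ d y Q Q  input=e e y d $  — expand Q -> e
step 4: stack=$ d y Q e  input=e e y d $  — match e
step 5: stack=$ d y Q  input=e y d $  — expand Q -> e
step 6: stack=$ d y e  input=e y d $  — match e
step 7: stack=$ d y  input=y d $  — match y
step 8: stack=$ d  input=d $  — match d
Accept reached after 8 steps.

8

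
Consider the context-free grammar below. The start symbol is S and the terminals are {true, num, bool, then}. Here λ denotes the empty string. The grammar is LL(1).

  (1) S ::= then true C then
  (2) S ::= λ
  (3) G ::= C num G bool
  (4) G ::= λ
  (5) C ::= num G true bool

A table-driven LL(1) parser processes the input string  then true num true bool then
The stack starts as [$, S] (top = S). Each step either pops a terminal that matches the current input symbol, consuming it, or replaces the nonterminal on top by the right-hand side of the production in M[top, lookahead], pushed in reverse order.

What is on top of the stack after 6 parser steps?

true

     Stack                   Input                           Action
  1  $ S                     then true num true bool then $  expand S ::= then true C then
  2  $ then C true then      then true num true bool then $  match then
  3  $ then C true           true num true bool then $       match true
  4  $ then C                num true bool then $            expand C ::= num G true bool
  5  $ then bool true G num  num true bool then $            match num
  6  $ then bool true G      true bool then $                expand G ::= λ
Stack after step 6: $ then bool true (top = true).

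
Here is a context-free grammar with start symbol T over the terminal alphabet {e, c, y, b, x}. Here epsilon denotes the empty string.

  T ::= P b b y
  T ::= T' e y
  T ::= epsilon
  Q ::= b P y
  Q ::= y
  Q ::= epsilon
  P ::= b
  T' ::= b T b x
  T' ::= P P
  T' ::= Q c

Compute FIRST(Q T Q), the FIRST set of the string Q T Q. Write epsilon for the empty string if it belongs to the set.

{epsilon, b, c, y}

FIRST(Q): from Q::=b P y we get {b}; from Q::=y we get {y}; from Q::=epsilon we get {epsilon}. So FIRST(Q) = {epsilon, b, y}.
FIRST(P): from P::=b we get {b}. So FIRST(P) = {b}.
FIRST(T'): from T'::=b T b x we get {b}; from T'::=P P we get {b}; from T'::=Q c we get {b, c, y}. So FIRST(T') = {b, c, y}.
FIRST(T): from T::=P b b y we get {b}; from T::=T' e y we get {b, c, y}; from T::=epsilon we get {epsilon}. So FIRST(T) = {epsilon, b, c, y}.
FIRST(Q T Q): take FIRST of each symbol in turn, carrying on past any symbol whose FIRST contains epsilon; result {epsilon, b, c, y}.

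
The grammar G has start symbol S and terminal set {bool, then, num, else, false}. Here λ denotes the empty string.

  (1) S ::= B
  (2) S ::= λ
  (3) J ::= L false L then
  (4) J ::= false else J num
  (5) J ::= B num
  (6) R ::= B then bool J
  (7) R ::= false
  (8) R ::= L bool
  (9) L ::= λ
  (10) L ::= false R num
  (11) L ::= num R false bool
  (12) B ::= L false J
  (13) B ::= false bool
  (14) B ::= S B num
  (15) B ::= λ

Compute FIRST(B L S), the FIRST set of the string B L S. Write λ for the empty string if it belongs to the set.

FIRST(L) = {λ, false, num}
FIRST(S) = {λ, false, num}  (via B)
FIRST(B) = {λ, false, num}  (via L false J, S B num)
FIRST(J) = {false, num}  (via L false L then, B num)
FIRST(R) = {bool, false, num, then}  (via B then bool J, L bool)
FIRST(B L S): take FIRST of each symbol in turn, carrying on past any symbol whose FIRST contains λ; result {λ, false, num}.

{λ, false, num}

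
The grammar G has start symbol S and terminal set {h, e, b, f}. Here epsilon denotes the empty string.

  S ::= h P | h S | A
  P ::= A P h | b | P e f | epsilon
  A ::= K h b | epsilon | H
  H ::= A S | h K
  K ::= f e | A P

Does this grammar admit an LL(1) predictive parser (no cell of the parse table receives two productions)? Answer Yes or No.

No

FIRST(S) = {epsilon, b, e, f, h}
FIRST(P) = {epsilon, b, e, f, h}
FIRST(A) = {epsilon, b, e, f, h}
FIRST(H) = {epsilon, b, e, f, h}
FIRST(K) = {epsilon, b, e, f, h}
FOLLOW(S) = {$, b, e, f, h}
FOLLOW(P) = {$, b, e, f, h}
FOLLOW(A) = {$, b, e, f, h}
FOLLOW(H) = {$, b, e, f, h}
FOLLOW(K) = {$, b, e, f, h}
Cell M[A, $] receives both A ::= epsilon and A ::= H — the grammar is not LL(1).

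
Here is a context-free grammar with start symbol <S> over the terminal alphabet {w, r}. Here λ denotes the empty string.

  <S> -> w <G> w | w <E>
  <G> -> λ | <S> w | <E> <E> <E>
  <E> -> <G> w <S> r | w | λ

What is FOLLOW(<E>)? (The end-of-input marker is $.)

FIRST(<S>): from <S>->w <G> w we get {w}; from <S>->w <E> we get {w}. So FIRST(<S>) = {w}.
FIRST(<G>): from <G>->λ we get {λ}; from <G>-><S> w we get {w}; from <G>-><E> <E> <E> we get {λ, w}. So FIRST(<G>) = {λ, w}.
FIRST(<E>): from <E>-><G> w <S> r we get {w}; from <E>->w we get {w}; from <E>->λ we get {λ}. So FIRST(<E>) = {λ, w}.
FOLLOW(<S>) includes $ since <S> is the start symbol.
FOLLOW(<S>): in <G>-><S> w, <S> is followed by w with FIRST {w}; in <E>-><G> w <S> r, <S> is followed by r with FIRST {r}. Thus FOLLOW(<S>) = {$, r, w}.
FOLLOW(<G>): in <S>->w <G> w, <G> is followed by w with FIRST {w}; in <E>-><G> w <S> r, <G> is followed by w <S> r with FIRST {w}. Thus FOLLOW(<G>) = {w}.
FOLLOW(<E>): in <S>->w <E>, the suffix after <E> is empty, so FOLLOW(<E>) ⊇ FOLLOW(<S>) = {$, r, w}; in <G>-><E> <E> <E> (occurrence 1), <E> is followed by <E> <E> with FIRST {λ, w}; in <G>-><E> <E> <E> (occurrence 1), the suffix after <E> is nullable, so FOLLOW(<E>) ⊇ FOLLOW(<G>) = {w}; in <G>-><E> <E> <E> (occurrence 2), <E> is followed by <E> with FIRST {λ, w}; in <G>-><E> <E> <E> (occurrence 2), the suffix after <E> is nullable, so FOLLOW(<E>) ⊇ FOLLOW(<G>) = {w}; in <G>-><E> <E> <E> (occurrence 3), the suffix after <E> is empty, so FOLLOW(<E>) ⊇ FOLLOW(<G>) = {w}. Thus FOLLOW(<E>) = {$, r, w}.

{$, r, w}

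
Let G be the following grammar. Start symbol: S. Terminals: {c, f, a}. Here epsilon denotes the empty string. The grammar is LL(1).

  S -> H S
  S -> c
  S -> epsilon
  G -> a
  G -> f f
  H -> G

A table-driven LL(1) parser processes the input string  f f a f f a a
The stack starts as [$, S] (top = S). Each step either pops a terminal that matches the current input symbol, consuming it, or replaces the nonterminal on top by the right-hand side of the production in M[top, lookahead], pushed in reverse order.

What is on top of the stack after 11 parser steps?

step 1: stack=$ S  input=f f a f f a a $  — expand S -> H S
step 2: stack=$ S H  input=f f a f f a a $  — expand H -> G
step 3: stack=$ S G  input=f f a f f a a $  — expand G -> f f
step 4: stack=$ S f f  input=f f a f f a a $  — match f
step 5: stack=$ S f  input=f a f f a a $  — match f
step 6: stack=$ S  input=a f f a a $  — expand S -> H S
step 7: stack=$ S H  input=a f f a a $  — expand H -> G
step 8: stack=$ S G  input=a f f a a $  — expand G -> a
step 9: stack=$ S a  input=a f f a a $  — match a
step 10: stack=$ S  input=f f a a $  — expand S -> H S
step 11: stack=$ S H  input=f f a a $  — expand H -> G
Stack after step 11: $ S G (top = G).

G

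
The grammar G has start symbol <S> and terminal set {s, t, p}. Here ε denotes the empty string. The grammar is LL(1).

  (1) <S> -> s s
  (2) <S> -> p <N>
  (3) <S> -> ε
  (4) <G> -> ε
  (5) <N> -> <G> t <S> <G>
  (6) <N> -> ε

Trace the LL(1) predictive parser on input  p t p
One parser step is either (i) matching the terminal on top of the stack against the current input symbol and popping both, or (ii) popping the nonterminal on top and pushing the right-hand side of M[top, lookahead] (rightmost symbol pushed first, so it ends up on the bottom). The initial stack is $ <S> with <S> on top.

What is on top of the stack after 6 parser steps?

step 1: stack=$ <S>  input=p t p $  — expand <S> -> p <N>
step 2: stack=$ <N> p  input=p t p $  — match p
step 3: stack=$ <N>  input=t p $  — expand <N> -> <G> t <S> <G>
step 4: stack=$ <G> <S> t <G>  input=t p $  — expand <G> -> ε
step 5: stack=$ <G> <S> t  input=t p $  — match t
step 6: stack=$ <G> <S>  input=p $  — expand <S> -> p <N>
Stack after step 6: $ <G> <N> p (top = p).

p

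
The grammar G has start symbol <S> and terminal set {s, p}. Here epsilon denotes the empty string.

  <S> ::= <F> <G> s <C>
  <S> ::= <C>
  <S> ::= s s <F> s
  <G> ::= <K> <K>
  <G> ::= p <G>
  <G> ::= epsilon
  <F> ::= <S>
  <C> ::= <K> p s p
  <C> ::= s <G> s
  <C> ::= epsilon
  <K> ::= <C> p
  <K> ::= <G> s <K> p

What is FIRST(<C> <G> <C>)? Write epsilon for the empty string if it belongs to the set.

FIRST(<S>) = {epsilon, p, s}  (via <F> <G> s <C>, <C>)
FIRST(<F>) = {epsilon, p, s}  (via <S>)
FIRST(<G>) = {epsilon, p, s}  (via <K> <K>)
FIRST(<C>) = {epsilon, p, s}  (via <K> p s p)
FIRST(<K>) = {p, s}  (via <C> p, <G> s <K> p)
FIRST(<C> <G> <C>): take FIRST of each symbol in turn, carrying on past any symbol whose FIRST contains epsilon; result {epsilon, p, s}.

{epsilon, p, s}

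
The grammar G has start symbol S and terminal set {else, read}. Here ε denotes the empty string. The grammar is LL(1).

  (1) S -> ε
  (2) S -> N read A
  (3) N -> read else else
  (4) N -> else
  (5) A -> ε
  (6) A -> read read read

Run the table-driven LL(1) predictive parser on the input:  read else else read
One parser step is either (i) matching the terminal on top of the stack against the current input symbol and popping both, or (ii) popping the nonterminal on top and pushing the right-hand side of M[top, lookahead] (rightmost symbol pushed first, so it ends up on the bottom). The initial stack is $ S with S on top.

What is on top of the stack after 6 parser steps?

step 1: stack=$ S  input=read else else read $  — expand S -> N read A
step 2: stack=$ A read N  input=read else else read $  — expand N -> read else else
step 3: stack=$ A read else else read  input=read else else read $  — match read
step 4: stack=$ A read else else  input=else else read $  — match else
step 5: stack=$ A read else  input=else read $  — match else
step 6: stack=$ A read  input=read $  — match read
Stack after step 6: $ A (top = A).

A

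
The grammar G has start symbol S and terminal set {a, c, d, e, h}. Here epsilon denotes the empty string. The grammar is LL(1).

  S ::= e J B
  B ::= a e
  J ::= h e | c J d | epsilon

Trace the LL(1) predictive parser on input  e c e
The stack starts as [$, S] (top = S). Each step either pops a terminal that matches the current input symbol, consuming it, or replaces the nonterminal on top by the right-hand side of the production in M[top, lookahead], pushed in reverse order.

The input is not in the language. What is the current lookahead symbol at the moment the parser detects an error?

e

step 1: stack=$ S  input=e c e $  — expand S ::= e J B
step 2: stack=$ B J e  input=e c e $  — match e
step 3: stack=$ B J  input=c e $  — expand J ::= c J d
step 4: stack=$ B d J c  input=c e $  — match c
step 5: stack=$ B d J  input=e $  — error: M[J, e] is empty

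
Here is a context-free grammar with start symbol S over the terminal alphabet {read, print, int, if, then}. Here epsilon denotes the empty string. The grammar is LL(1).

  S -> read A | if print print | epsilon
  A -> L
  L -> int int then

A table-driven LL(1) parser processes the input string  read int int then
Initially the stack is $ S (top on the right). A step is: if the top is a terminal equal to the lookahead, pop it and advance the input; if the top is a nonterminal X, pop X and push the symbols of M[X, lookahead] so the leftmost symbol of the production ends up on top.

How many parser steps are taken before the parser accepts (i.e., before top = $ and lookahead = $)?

7

step 1: stack=$ S  input=read int int then $  — expand S -> read A
step 2: stack=$ A read  input=read int int then $  — match read
step 3: stack=$ A  input=int int then $  — expand A -> L
step 4: stack=$ L  input=int int then $  — expand L -> int int then
step 5: stack=$ then int int  input=int int then $  — match int
step 6: stack=$ then int  input=int then $  — match int
step 7: stack=$ then  input=then $  — match then
Accept reached after 7 steps.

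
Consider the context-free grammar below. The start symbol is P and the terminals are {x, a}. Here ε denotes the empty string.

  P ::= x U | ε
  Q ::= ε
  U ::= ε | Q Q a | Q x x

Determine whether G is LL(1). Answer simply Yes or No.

FIRST(P) = {ε, x}
FIRST(Q) = {ε}
FIRST(U) = {ε, a, x}
FOLLOW(P) = {$}
FOLLOW(Q) = {a, x}
FOLLOW(U) = {$}
Each cell of M receives at most one production.

Yes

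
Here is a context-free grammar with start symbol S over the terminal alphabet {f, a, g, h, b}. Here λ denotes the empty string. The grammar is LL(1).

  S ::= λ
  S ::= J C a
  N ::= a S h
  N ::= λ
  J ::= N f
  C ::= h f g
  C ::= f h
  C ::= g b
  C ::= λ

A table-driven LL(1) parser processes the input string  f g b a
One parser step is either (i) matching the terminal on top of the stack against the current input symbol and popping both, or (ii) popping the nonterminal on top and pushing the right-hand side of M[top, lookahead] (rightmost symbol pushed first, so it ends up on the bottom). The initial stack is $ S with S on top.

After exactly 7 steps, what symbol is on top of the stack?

     Stack      Input      Action
  1  $ S        f g b a $  expand S ::= J C a
  2  $ a C J    f g b a $  expand J ::= N f
  3  $ a C f N  f g b a $  expand N ::= λ
  4  $ a C f    f g b a $  match f
  5  $ a C      g b a $    expand C ::= g b
  6  $ a b g    g b a $    match g
  7  $ a b      b a $      match b
Stack after step 7: $ a (top = a).

a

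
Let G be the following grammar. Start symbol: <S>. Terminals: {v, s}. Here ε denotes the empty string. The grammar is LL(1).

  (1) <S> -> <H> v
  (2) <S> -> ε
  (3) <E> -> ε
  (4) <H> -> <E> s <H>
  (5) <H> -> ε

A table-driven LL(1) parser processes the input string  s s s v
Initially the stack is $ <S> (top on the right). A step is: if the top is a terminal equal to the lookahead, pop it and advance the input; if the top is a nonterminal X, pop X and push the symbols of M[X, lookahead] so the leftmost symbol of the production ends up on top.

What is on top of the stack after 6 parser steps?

     Stack          Input      Action
  1  $ <S>          s s s v $  expand <S> -> <H> v
  2  $ v <H>        s s s v $  expand <H> -> <E> s <H>
  3  $ v <H> s <E>  s s s v $  expand <E> -> ε
  4  $ v <H> s      s s s v $  match s
  5  $ v <H>        s s v $    expand <H> -> <E> s <H>
  6  $ v <H> s <E>  s s v $    expand <E> -> ε
Stack after step 6: $ v <H> s (top = s).

s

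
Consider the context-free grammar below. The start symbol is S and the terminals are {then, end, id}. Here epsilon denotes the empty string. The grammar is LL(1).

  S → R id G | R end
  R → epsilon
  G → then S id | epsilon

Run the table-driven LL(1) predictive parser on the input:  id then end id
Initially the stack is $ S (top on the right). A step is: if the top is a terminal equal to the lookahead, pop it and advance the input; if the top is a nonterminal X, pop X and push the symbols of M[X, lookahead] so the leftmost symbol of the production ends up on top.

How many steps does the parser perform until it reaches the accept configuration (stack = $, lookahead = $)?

step 1: stack=$ S  input=id then end id $  — expand S → R id G
step 2: stack=$ G id R  input=id then end id $  — expand R → epsilon
step 3: stack=$ G id  input=id then end id $  — match id
step 4: stack=$ G  input=then end id $  — expand G → then S id
step 5: stack=$ id S then  input=then end id $  — match then
step 6: stack=$ id S  input=end id $  — expand S → R end
step 7: stack=$ id end R  input=end id $  — expand R → epsilon
step 8: stack=$ id end  input=end id $  — match end
step 9: stack=$ id  input=id $  — match id
Accept reached after 9 steps.

9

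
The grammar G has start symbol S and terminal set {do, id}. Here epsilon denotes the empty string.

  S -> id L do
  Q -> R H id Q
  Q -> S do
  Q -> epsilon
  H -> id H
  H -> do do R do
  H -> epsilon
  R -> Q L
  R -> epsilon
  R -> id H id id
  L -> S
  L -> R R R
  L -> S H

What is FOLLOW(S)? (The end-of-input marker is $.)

{$, do, id}

FIRST(S) = {id}
FIRST(H) = {epsilon, do, id}
FIRST(Q) = {epsilon, do, id}  (via R H id Q, S do)
FIRST(R) = {epsilon, do, id}  (via Q L)
FIRST(L) = {epsilon, do, id}  (via S, R R R, S H)
FOLLOW(S) includes $ since S is the start symbol.
FOLLOW(S): in Q->S do, S is followed by do with FIRST {do}; in L->S, the suffix after S is empty, so FOLLOW(S) ⊇ FOLLOW(L) = {do, id}; in L->S H, S is followed by H with FIRST {epsilon, do, id}; in L->S H, the suffix after S is nullable, so FOLLOW(S) ⊇ FOLLOW(L) = {do, id}. Thus FOLLOW(S) = {$, do, id}.
FOLLOW(Q): in Q->R H id Q, the suffix after Q is empty (adds nothing new); in R->Q L, Q is followed by L with FIRST {epsilon, do, id}; in R->Q L, the suffix after Q is nullable, so FOLLOW(Q) ⊇ FOLLOW(R) = {do, id}. Thus FOLLOW(Q) = {do, id}.
FOLLOW(H): in Q->R H id Q, H is followed by id Q with FIRST {id}; in H->id H, the suffix after H is empty (adds nothing new); in R->id H id id, H is followed by id id with FIRST {id}; in L->S H, the suffix after H is empty, so FOLLOW(H) ⊇ FOLLOW(L) = {do, id}. Thus FOLLOW(H) = {do, id}.
FOLLOW(R): in Q->R H id Q, R is followed by H id Q with FIRST {do, id}; in H->do do R do, R is followed by do with FIRST {do}; in L->R R R (occurrence 1), R is followed by R R with FIRST {epsilon, do, id}; in L->R R R (occurrence 1), the suffix after R is nullable, so FOLLOW(R) ⊇ FOLLOW(L) = {do, id}; in L->R R R (occurrence 2), R is followed by R with FIRST {epsilon, do, id}; in L->R R R (occurrence 2), the suffix after R is nullable, so FOLLOW(R) ⊇ FOLLOW(L) = {do, id}; in L->R R R (occurrence 3), the suffix after R is empty, so FOLLOW(R) ⊇ FOLLOW(L) = {do, id}. Thus FOLLOW(R) = {do, id}.
FOLLOW(L): in S->id L do, L is followed by do with FIRST {do}; in R->Q L, the suffix after L is empty, so FOLLOW(L) ⊇ FOLLOW(R) = {do, id}. Thus FOLLOW(L) = {do, id}.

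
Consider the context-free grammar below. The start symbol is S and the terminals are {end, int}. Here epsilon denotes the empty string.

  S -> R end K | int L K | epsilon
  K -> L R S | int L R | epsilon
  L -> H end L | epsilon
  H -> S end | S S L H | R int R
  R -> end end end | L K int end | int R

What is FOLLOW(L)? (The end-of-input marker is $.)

FIRST(S): from S->R end K we get {end, int}; from S->int L K we get {int}; from S->epsilon we get {epsilon}. So FIRST(S) = {epsilon, end, int}.
FIRST(K): from K->L R S we get {end, int}; from K->int L R we get {int}; from K->epsilon we get {epsilon}. So FIRST(K) = {epsilon, end, int}.
FIRST(L): from L->H end L we get {end, int}; from L->epsilon we get {epsilon}. So FIRST(L) = {epsilon, end, int}.
FIRST(R): from R->end end end we get {end}; from R->L K int end we get {end, int}; from R->int R we get {int}. So FIRST(R) = {end, int}.
FIRST(H): from H->S end we get {end, int}; from H->S S L H we get {end, int}; from H->R int R we get {end, int}. So FIRST(H) = {end, int}.
FOLLOW(S) includes $ since S is the start symbol.
FOLLOW(H): in L->H end L, H is followed by end L with FIRST {end}; in H->S S L H, the suffix after H is empty (adds nothing new). Thus FOLLOW(H) = {end}.
FOLLOW(S): in K->L R S, the suffix after S is empty, so FOLLOW(S) ⊇ FOLLOW(K) = {$, end, int}; in H->S end, S is followed by end with FIRST {end}; in H->S S L H (occurrence 1), S is followed by S L H with FIRST {end, int}; in H->S S L H (occurrence 2), S is followed by L H with FIRST {end, int}. Thus FOLLOW(S) = {$, end, int}.
FOLLOW(K): in S->R end K, the suffix after K is empty, so FOLLOW(K) ⊇ FOLLOW(S) = {$, end, int}; in S->int L K, the suffix after K is empty, so FOLLOW(K) ⊇ FOLLOW(S) = {$, end, int}; in R->L K int end, K is followed by int end with FIRST {int}. Thus FOLLOW(K) = {$, end, int}.
FOLLOW(L): in S->int L K, L is followed by K with FIRST {epsilon, end, int}; in S->int L K, the suffix after L is nullable, so FOLLOW(L) ⊇ FOLLOW(S) = {$, end, int}; in K->L R S, L is followed by R S with FIRST {end, int}; in K->int L R, L is followed by R with FIRST {end, int}; in L->H end L, the suffix after L is empty (adds nothing new); in H->S S L H, L is followed by H with FIRST {end, int}; in R->L K int end, L is followed by K int end with FIRST {end, int}. Thus FOLLOW(L) = {$, end, int}.
FOLLOW(R): in S->R end K, R is followed by end K with FIRST {end}; in K->L R S, R is followed by S with FIRST {epsilon, end, int}; in K->L R S, the suffix after R is nullable, so FOLLOW(R) ⊇ FOLLOW(K) = {$, end, int}; in K->int L R, the suffix after R is empty, so FOLLOW(R) ⊇ FOLLOW(K) = {$, end, int}; in H->R int R (occurrence 1), R is followed by int R with FIRST {int}; in H->R int R (occurrence 2), the suffix after R is empty, so FOLLOW(R) ⊇ FOLLOW(H) = {end}; in R->int R, the suffix after R is empty (adds nothing new). Thus FOLLOW(R) = {$, end, int}.

{$, end, int}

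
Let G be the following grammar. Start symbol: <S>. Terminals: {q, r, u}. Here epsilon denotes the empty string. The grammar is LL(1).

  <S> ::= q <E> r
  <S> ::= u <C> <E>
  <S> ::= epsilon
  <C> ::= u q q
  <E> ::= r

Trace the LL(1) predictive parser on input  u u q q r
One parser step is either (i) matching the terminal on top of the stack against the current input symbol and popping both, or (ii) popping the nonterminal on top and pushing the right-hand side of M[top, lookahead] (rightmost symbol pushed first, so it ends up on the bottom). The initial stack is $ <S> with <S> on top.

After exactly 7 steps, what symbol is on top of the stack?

r

step 1: stack=$ <S>  input=u u q q r $  — expand <S> ::= u <C> <E>
step 2: stack=$ <E> <C> u  input=u u q q r $  — match u
step 3: stack=$ <E> <C>  input=u q q r $  — expand <C> ::= u q q
step 4: stack=$ <E> q q u  input=u q q r $  — match u
step 5: stack=$ <E> q q  input=q q r $  — match q
step 6: stack=$ <E> q  input=q r $  — match q
step 7: stack=$ <E>  input=r $  — expand <E> ::= r
Stack after step 7: $ r (top = r).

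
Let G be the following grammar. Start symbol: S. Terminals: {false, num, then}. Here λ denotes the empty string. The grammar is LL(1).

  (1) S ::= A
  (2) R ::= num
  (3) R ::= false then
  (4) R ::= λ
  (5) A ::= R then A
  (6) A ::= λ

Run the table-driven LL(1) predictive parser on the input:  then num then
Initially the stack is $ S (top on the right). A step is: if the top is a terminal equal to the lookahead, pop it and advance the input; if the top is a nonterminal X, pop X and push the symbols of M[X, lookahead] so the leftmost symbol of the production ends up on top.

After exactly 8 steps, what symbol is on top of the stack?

A

     Stack         Input            Action
  1  $ S           then num then $  expand S ::= A
  2  $ A           then num then $  expand A ::= R then A
  3  $ A then R    then num then $  expand R ::= λ
  4  $ A then      then num then $  match then
  5  $ A           num then $       expand A ::= R then A
  6  $ A then R    num then $       expand R ::= num
  7  $ A then num  num then $       match num
  8  $ A then      then $           match then
Stack after step 8: $ A (top = A).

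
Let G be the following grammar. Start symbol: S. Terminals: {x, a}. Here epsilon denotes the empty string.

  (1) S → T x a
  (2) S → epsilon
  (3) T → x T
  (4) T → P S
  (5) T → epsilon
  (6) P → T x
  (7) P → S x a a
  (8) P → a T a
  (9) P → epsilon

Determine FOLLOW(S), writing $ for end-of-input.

FIRST(S): from S→T x a we get {a, x}; from S→epsilon we get {epsilon}. So FIRST(S) = {epsilon, a, x}.
FIRST(T): from T→x T we get {x}; from T→P S we get {epsilon, a, x}; from T→epsilon we get {epsilon}. So FIRST(T) = {epsilon, a, x}.
FIRST(P): from P→T x we get {a, x}; from P→S x a a we get {a, x}; from P→a T a we get {a}; from P→epsilon we get {epsilon}. So FIRST(P) = {epsilon, a, x}.
FOLLOW(S) includes $ since S is the start symbol.
FOLLOW(T): in S→T x a, T is followed by x a with FIRST {x}; in T→x T, the suffix after T is empty (adds nothing new); in P→T x, T is followed by x with FIRST {x}; in P→a T a, T is followed by a with FIRST {a}. Thus FOLLOW(T) = {a, x}.
FOLLOW(S): in T→P S, the suffix after S is empty, so FOLLOW(S) ⊇ FOLLOW(T) = {a, x}; in P→S x a a, S is followed by x a a with FIRST {x}. Thus FOLLOW(S) = {$, a, x}.
FOLLOW(P): in T→P S, P is followed by S with FIRST {epsilon, a, x}; in T→P S, the suffix after P is nullable, so FOLLOW(P) ⊇ FOLLOW(T) = {a, x}. Thus FOLLOW(P) = {a, x}.

{$, a, x}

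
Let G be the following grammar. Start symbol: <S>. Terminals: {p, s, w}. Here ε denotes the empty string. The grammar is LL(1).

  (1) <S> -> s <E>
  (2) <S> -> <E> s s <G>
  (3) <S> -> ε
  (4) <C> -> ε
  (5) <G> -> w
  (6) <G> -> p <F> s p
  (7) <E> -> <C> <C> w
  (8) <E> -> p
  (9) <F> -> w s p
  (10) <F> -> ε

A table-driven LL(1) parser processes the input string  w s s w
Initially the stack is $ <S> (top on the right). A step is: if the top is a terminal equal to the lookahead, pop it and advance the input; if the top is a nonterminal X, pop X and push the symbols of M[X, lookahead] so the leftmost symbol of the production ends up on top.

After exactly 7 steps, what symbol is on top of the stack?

step 1: stack=$ <S>  input=w s s w $  — expand <S> -> <E> s s <G>
step 2: stack=$ <G> s s <E>  input=w s s w $  — expand <E> -> <C> <C> w
step 3: stack=$ <G> s s w <C> <C>  input=w s s w $  — expand <C> -> ε
step 4: stack=$ <G> s s w <C>  input=w s s w $  — expand <C> -> ε
step 5: stack=$ <G> s s w  input=w s s w $  — match w
step 6: stack=$ <G> s s  input=s s w $  — match s
step 7: stack=$ <G> s  input=s w $  — match s
Stack after step 7: $ <G> (top = <G>).

<G>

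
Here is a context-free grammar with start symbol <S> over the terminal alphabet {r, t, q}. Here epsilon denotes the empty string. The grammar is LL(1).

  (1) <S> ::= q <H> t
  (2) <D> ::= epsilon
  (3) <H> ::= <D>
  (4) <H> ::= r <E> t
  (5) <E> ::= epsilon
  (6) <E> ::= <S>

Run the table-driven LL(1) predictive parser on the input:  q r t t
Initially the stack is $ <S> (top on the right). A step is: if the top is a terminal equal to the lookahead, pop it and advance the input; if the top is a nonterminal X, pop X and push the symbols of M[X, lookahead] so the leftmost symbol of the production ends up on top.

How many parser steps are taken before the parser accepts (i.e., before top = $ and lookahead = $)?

7

     Stack        Input      Action
  1  $ <S>        q r t t $  expand <S> ::= q <H> t
  2  $ t <H> q    q r t t $  match q
  3  $ t <H>      r t t $    expand <H> ::= r <E> t
  4  $ t t <E> r  r t t $    match r
  5  $ t t <E>    t t $      expand <E> ::= epsilon
  6  $ t t        t t $      match t
  7  $ t          t $        match t
Accept reached after 7 steps.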